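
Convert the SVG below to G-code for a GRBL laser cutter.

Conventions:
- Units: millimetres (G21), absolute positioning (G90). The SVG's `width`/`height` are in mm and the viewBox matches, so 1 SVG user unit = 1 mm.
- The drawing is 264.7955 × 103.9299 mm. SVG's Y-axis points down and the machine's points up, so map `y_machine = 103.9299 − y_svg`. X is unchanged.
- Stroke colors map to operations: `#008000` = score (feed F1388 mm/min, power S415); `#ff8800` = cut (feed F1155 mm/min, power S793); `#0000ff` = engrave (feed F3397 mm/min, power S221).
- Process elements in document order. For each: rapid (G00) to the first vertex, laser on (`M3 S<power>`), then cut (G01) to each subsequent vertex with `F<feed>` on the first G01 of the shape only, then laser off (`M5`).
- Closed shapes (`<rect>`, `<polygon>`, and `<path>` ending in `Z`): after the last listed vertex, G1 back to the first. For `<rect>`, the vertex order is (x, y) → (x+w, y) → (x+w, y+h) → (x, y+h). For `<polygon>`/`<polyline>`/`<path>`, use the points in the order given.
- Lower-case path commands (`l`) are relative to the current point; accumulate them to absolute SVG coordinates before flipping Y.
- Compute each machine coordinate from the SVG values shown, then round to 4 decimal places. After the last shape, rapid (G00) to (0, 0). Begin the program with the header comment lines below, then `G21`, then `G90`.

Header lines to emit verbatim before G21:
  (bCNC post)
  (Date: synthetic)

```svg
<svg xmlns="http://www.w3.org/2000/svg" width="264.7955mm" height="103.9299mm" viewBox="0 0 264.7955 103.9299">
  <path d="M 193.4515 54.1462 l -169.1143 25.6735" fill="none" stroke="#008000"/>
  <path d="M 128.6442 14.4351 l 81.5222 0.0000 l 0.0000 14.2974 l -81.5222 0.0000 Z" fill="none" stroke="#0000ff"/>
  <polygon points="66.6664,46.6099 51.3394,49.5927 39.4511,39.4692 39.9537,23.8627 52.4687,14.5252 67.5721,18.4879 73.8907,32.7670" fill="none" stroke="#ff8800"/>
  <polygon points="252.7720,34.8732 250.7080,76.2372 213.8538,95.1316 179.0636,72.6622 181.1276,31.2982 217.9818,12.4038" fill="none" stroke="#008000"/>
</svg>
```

viewBox `0 0 264.7955 103.9299` with mm width/height → 1 unit = 1 mm. Flip: y_m = 103.9299 − y_svg.

**Shape 1** — `<path>` line segment, stroke `#008000` → score (S415, F1388). Machine vertices: (193.4515,49.7837) → (24.3372,24.1102). Open path.

**Shape 2** — `<path>` rectangle, stroke `#0000ff` → engrave (S221, F3397). Machine vertices: (128.6442,89.4948) → (210.1664,89.4948) → (210.1664,75.1974) → (128.6442,75.1974) → (128.6442,89.4948). Closed: final G1 returns to the first vertex.

**Shape 3** — `<polygon>` regular polygon, stroke `#ff8800` → cut (S793, F1155). Machine vertices: (66.6664,57.3200) → (51.3394,54.3372) → (39.4511,64.4607) → (39.9537,80.0672) → (52.4687,89.4047) → (67.5721,85.4420) → (73.8907,71.1629) → (66.6664,57.3200). Closed: final G1 returns to the first vertex.

**Shape 4** — `<polygon>` regular polygon, stroke `#008000` → score (S415, F1388). Machine vertices: (252.7720,69.0567) → (250.7080,27.6927) → (213.8538,8.7983) → (179.0636,31.2677) → (181.1276,72.6317) → (217.9818,91.5261) → (252.7720,69.0567). Closed: final G1 returns to the first vertex.

(bCNC post)
(Date: synthetic)
G21
G90
G00 X193.4515 Y49.7837
M3 S415
G01 X24.3372 Y24.1102 F1388
M5
G00 X128.6442 Y89.4948
M3 S221
G01 X210.1664 Y89.4948 F3397
G01 X210.1664 Y75.1974
G01 X128.6442 Y75.1974
G01 X128.6442 Y89.4948
M5
G00 X66.6664 Y57.3200
M3 S793
G01 X51.3394 Y54.3372 F1155
G01 X39.4511 Y64.4607
G01 X39.9537 Y80.0672
G01 X52.4687 Y89.4047
G01 X67.5721 Y85.4420
G01 X73.8907 Y71.1629
G01 X66.6664 Y57.3200
M5
G00 X252.7720 Y69.0567
M3 S415
G01 X250.7080 Y27.6927 F1388
G01 X213.8538 Y8.7983
G01 X179.0636 Y31.2677
G01 X181.1276 Y72.6317
G01 X217.9818 Y91.5261
G01 X252.7720 Y69.0567
M5
G00 X0.0000 Y0.0000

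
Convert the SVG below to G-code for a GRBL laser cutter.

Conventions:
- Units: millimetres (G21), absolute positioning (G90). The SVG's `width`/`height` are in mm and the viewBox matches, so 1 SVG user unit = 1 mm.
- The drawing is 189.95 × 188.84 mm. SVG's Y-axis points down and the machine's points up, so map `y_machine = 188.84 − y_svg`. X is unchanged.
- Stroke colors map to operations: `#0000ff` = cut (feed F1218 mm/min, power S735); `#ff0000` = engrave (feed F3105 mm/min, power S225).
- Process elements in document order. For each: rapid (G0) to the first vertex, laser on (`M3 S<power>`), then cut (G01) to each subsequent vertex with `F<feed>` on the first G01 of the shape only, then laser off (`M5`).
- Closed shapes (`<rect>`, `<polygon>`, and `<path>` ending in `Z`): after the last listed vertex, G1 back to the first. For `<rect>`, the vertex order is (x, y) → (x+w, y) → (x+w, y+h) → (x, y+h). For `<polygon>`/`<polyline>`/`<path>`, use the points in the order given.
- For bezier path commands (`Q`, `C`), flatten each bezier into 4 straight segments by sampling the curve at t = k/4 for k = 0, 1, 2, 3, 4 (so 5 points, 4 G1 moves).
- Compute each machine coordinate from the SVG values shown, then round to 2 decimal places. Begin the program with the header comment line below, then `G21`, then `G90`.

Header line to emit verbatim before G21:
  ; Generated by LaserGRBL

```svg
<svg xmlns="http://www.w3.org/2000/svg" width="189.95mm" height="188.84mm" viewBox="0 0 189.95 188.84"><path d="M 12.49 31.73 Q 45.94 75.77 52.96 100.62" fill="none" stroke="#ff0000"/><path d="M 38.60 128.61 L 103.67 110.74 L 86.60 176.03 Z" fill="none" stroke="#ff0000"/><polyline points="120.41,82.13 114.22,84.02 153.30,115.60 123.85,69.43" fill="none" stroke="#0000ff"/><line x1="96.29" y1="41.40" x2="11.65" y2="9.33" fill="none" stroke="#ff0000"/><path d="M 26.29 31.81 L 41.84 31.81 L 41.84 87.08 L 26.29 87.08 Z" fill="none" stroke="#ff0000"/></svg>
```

; Generated by LaserGRBL
G21
G90
G0 X12.49 Y157.11
M3 S225
G01 X27.56 Y136.29 F3105
G01 X39.33 Y117.87
G01 X47.80 Y101.84
G01 X52.96 Y88.22
M5
G0 X38.60 Y60.23
M3 S225
G01 X103.67 Y78.10 F3105
G01 X86.60 Y12.81
G01 X38.60 Y60.23
M5
G0 X120.41 Y106.71
M3 S735
G01 X114.22 Y104.82 F1218
G01 X153.30 Y73.24
G01 X123.85 Y119.41
M5
G0 X96.29 Y147.44
M3 S225
G01 X11.65 Y179.51 F3105
M5
G0 X26.29 Y157.03
M3 S225
G01 X41.84 Y157.03 F3105
G01 X41.84 Y101.76
G01 X26.29 Y101.76
G01 X26.29 Y157.03
M5

1 u = 1 mm; y_m = 188.84 − y.

[1] `<path>` quadratic bezier, #ff0000→engrave S225 F3105: (12.49,157.11) → (27.56,136.29) → (39.33,117.87) → (47.80,101.84) → (52.96,88.22)

[2] `<path>` regular polygon, #ff0000→engrave S225 F3105: (38.60,60.23) → (103.67,78.10) → (86.60,12.81) → (38.60,60.23) (closed)

[3] `<polyline>` open polyline, #0000ff→cut S735 F1218: (120.41,106.71) → (114.22,104.82) → (153.30,73.24) → (123.85,119.41)

[4] `<line>` line segment, #ff0000→engrave S225 F3105: (96.29,147.44) → (11.65,179.51)

[5] `<path>` rectangle, #ff0000→engrave S225 F3105: (26.29,157.03) → (41.84,157.03) → (41.84,101.76) → (26.29,101.76) → (26.29,157.03) (closed)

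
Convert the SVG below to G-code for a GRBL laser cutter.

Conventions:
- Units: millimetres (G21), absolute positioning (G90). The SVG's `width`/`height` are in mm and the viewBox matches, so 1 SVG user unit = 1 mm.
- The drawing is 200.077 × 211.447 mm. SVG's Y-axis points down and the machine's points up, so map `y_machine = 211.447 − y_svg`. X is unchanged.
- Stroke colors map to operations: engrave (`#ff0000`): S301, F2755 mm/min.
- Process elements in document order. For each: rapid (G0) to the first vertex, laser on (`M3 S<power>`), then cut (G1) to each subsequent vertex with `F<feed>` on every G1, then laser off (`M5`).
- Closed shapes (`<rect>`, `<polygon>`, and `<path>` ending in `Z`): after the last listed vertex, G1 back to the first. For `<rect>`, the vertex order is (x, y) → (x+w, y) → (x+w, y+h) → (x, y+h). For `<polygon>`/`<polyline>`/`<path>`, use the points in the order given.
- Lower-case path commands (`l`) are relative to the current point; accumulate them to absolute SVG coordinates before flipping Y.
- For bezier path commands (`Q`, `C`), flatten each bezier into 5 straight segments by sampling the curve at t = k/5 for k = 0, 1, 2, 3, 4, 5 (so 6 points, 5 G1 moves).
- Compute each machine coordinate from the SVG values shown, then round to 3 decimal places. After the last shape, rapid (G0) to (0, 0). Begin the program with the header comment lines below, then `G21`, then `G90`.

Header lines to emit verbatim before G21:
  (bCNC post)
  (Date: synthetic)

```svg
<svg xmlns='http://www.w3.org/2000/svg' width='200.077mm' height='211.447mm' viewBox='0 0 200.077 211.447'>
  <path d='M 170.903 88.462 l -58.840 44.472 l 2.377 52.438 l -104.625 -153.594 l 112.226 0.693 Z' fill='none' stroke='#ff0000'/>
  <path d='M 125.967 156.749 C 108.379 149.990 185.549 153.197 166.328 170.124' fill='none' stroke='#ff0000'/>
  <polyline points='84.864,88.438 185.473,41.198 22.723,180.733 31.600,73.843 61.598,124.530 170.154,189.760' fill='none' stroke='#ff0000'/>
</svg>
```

(bCNC post)
(Date: synthetic)
G21
G90
G0 X170.903 Y122.985
M3 S301
G1 X112.063 Y78.513 F2755
G1 X114.440 Y26.075 F2755
G1 X9.815 Y179.669 F2755
G1 X122.041 Y178.976 F2755
G1 X170.903 Y122.985 F2755
M5
G0 X125.967 Y54.698
M3 S301
G1 X125.256 Y57.527 F2755
G1 X138.112 Y57.785 F2755
G1 X155.359 Y55.290 F2755
G1 X167.823 Y49.863 F2755
G1 X166.328 Y41.323 F2755
M5
G0 X84.864 Y123.009
M3 S301
G1 X185.473 Y170.249 F2755
G1 X22.723 Y30.714 F2755
G1 X31.600 Y137.604 F2755
G1 X61.598 Y86.917 F2755
G1 X170.154 Y21.687 F2755
M5
G0 X0.000 Y0.000

1 u = 1 mm; y_m = 211.447 − y.

[1] `<path>` closed polygon, #ff0000→engrave S301 F2755: (170.903,122.985) → (112.063,78.513) → (114.440,26.075) → (9.815,179.669) → (122.041,178.976) → (170.903,122.985) (closed)

[2] `<path>` cubic bezier, #ff0000→engrave S301 F2755: (125.967,54.698) → (125.256,57.527) → (138.112,57.785) → (155.359,55.290) → (167.823,49.863) → (166.328,41.323)

[3] `<polyline>` open polyline, #ff0000→engrave S301 F2755: (84.864,123.009) → (185.473,170.249) → (22.723,30.714) → (31.600,137.604) → (61.598,86.917) → (170.154,21.687)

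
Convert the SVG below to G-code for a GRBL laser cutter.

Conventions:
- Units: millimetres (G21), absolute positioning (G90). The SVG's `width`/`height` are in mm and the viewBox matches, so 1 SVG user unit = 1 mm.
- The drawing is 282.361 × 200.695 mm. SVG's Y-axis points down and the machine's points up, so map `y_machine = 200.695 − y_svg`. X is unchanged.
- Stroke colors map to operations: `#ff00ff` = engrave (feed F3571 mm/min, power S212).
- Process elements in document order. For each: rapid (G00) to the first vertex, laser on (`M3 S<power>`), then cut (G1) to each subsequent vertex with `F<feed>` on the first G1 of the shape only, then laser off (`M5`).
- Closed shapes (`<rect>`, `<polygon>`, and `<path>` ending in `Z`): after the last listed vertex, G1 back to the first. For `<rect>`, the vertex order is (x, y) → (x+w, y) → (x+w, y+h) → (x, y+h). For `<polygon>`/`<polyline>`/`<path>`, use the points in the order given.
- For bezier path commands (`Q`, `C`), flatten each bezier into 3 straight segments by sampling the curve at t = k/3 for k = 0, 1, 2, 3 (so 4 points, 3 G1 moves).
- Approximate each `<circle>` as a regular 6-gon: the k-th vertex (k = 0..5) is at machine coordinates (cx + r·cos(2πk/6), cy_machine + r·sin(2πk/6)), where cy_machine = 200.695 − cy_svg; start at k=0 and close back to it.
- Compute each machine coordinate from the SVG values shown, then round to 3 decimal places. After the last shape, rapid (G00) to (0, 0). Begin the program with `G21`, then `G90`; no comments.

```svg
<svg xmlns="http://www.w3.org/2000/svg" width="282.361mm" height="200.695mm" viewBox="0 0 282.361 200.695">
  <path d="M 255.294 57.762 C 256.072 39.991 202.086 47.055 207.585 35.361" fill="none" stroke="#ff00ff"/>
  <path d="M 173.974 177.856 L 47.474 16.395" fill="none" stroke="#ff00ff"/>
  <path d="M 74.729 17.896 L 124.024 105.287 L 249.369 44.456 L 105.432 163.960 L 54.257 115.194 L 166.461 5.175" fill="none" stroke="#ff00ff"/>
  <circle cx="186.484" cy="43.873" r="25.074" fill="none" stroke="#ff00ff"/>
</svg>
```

G21
G90
G00 X255.294 Y142.933
M3 S212
G1 X242.049 Y154.040 F3571
G1 X217.683 Y158.278
G1 X207.585 Y165.334
M5
G00 X173.974 Y22.839
M3 S212
G1 X47.474 Y184.300 F3571
M5
G00 X74.729 Y182.799
M3 S212
G1 X124.024 Y95.408 F3571
G1 X249.369 Y156.239
G1 X105.432 Y36.735
G1 X54.257 Y85.501
G1 X166.461 Y195.520
M5
G00 X211.558 Y156.822
M3 S212
G1 X199.021 Y178.537 F3571
G1 X173.947 Y178.537
G1 X161.410 Y156.822
G1 X173.947 Y135.107
G1 X199.021 Y135.107
G1 X211.558 Y156.822
M5
G00 X0.000 Y0.000

1 u = 1 mm; y_m = 200.695 − y.

[1] `<path>` cubic bezier, #ff00ff→engrave S212 F3571: (255.294,142.933) → (242.049,154.040) → (217.683,158.278) → (207.585,165.334)

[2] `<path>` line segment, #ff00ff→engrave S212 F3571: (173.974,22.839) → (47.474,184.300)

[3] `<path>` open polyline, #ff00ff→engrave S212 F3571: (74.729,182.799) → (124.024,95.408) → (249.369,156.239) → (105.432,36.735) → (54.257,85.501) → (166.461,195.520)

[4] `<circle>` circle, #ff00ff→engrave S212 F3571: (211.558,156.822) → (199.021,178.537) → (173.947,178.537) → (161.410,156.822) → (173.947,135.107) → (199.021,135.107) → (211.558,156.822) (closed)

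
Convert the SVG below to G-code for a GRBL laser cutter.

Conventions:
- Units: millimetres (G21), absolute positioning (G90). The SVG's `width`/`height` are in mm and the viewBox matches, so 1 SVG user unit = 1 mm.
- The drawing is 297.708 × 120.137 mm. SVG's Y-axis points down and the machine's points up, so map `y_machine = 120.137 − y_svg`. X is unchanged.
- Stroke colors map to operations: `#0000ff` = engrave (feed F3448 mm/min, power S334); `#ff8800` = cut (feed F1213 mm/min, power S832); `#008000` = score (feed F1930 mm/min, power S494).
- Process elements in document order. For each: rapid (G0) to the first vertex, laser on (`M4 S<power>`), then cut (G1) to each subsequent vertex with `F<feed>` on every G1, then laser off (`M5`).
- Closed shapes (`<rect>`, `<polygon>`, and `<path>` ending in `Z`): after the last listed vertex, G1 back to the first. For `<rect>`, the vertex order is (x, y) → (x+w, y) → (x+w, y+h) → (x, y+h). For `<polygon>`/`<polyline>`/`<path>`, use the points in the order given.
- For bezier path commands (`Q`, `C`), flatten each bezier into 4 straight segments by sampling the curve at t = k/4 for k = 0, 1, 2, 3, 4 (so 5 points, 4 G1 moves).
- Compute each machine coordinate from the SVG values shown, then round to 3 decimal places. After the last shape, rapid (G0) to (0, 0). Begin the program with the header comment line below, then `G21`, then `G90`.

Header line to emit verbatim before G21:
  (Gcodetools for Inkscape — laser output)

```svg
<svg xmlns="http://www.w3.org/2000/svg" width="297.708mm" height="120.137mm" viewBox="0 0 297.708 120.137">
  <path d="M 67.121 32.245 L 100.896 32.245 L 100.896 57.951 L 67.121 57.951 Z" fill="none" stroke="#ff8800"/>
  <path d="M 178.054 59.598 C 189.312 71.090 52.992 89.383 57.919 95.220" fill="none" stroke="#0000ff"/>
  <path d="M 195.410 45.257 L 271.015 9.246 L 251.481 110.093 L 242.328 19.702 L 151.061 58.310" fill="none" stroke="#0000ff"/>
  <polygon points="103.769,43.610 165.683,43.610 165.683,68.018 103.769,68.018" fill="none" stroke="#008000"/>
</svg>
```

Since the viewBox matches the mm dimensions, user units are millimetres directly. The only transform is the Y-flip y_m = 120.137 − y_svg.

Shape 1 is a rectangle drawn with `<path>`. Its stroke #ff8800 means cut at S832, F1213. After flipping Y the toolpath is (67.121,87.892) → (100.896,87.892) → (100.896,62.186) → (67.121,62.186) → (67.121,87.892), returning to the start.

Shape 2 is a cubic bezier drawn with `<path>`. Its stroke #0000ff means engrave at S334, F3448. After flipping Y the toolpath is (178.054,60.539) → (163.340,50.946) → (120.361,40.607) → (76.195,31.329) → (57.919,24.917).

Shape 3 is a open polyline drawn with `<path>`. Its stroke #0000ff means engrave at S334, F3448. After flipping Y the toolpath is (195.410,74.880) → (271.015,110.891) → (251.481,10.044) → (242.328,100.435) → (151.061,61.827).

Shape 4 is a rectangle drawn with `<polygon>`. Its stroke #008000 means score at S494, F1930. After flipping Y the toolpath is (103.769,76.527) → (165.683,76.527) → (165.683,52.119) → (103.769,52.119) → (103.769,76.527), returning to the start.

(Gcodetools for Inkscape — laser output)
G21
G90
G0 X67.121 Y87.892
M4 S832
G1 X100.896 Y87.892 F1213
G1 X100.896 Y62.186 F1213
G1 X67.121 Y62.186 F1213
G1 X67.121 Y87.892 F1213
M5
G0 X178.054 Y60.539
M4 S334
G1 X163.340 Y50.946 F3448
G1 X120.361 Y40.607 F3448
G1 X76.195 Y31.329 F3448
G1 X57.919 Y24.917 F3448
M5
G0 X195.410 Y74.880
M4 S334
G1 X271.015 Y110.891 F3448
G1 X251.481 Y10.044 F3448
G1 X242.328 Y100.435 F3448
G1 X151.061 Y61.827 F3448
M5
G0 X103.769 Y76.527
M4 S494
G1 X165.683 Y76.527 F1930
G1 X165.683 Y52.119 F1930
G1 X103.769 Y52.119 F1930
G1 X103.769 Y76.527 F1930
M5
G0 X0.000 Y0.000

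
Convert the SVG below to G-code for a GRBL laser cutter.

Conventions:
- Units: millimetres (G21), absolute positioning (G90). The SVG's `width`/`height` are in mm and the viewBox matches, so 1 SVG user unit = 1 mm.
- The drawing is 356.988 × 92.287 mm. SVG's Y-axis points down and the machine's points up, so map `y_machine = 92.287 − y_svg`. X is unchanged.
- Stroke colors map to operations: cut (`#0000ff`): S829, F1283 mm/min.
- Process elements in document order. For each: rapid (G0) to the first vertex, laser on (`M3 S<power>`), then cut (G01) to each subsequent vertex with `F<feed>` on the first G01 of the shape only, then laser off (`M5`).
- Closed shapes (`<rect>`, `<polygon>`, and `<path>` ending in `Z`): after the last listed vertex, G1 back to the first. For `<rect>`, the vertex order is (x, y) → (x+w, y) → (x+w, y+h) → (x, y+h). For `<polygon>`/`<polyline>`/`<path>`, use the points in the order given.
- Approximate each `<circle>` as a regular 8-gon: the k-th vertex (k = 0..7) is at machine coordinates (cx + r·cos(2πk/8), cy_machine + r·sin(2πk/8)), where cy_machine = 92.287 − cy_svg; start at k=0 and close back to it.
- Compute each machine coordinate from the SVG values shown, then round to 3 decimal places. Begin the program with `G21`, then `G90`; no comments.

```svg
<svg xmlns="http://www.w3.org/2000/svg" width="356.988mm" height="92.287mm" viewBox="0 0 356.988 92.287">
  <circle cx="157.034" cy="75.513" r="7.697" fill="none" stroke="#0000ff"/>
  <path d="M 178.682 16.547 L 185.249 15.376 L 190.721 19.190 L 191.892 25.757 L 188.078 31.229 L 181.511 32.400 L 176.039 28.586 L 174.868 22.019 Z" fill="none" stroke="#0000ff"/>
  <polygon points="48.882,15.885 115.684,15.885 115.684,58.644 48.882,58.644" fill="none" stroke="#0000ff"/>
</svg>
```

Since the viewBox matches the mm dimensions, user units are millimetres directly. The only transform is the Y-flip y_m = 92.287 − y_svg.

Shape 1 is a circle drawn with `<circle>`. Its stroke #0000ff means cut at S829, F1283. After flipping Y the toolpath is (164.731,16.774) → (162.477,22.217) → (157.034,24.471) → (151.591,22.217) → (149.337,16.774) → (151.591,11.331) → (157.034,9.077) → (162.477,11.331) → (164.731,16.774), returning to the start.

Shape 2 is a regular polygon drawn with `<path>`. Its stroke #0000ff means cut at S829, F1283. After flipping Y the toolpath is (178.682,75.740) → (185.249,76.911) → (190.721,73.097) → (191.892,66.530) → (188.078,61.058) → (181.511,59.887) → (176.039,63.701) → (174.868,70.268) → (178.682,75.740), returning to the start.

Shape 3 is a rectangle drawn with `<polygon>`. Its stroke #0000ff means cut at S829, F1283. After flipping Y the toolpath is (48.882,76.402) → (115.684,76.402) → (115.684,33.643) → (48.882,33.643) → (48.882,76.402), returning to the start.

G21
G90
G0 X164.731 Y16.774
M3 S829
G01 X162.477 Y22.217 F1283
G01 X157.034 Y24.471
G01 X151.591 Y22.217
G01 X149.337 Y16.774
G01 X151.591 Y11.331
G01 X157.034 Y9.077
G01 X162.477 Y11.331
G01 X164.731 Y16.774
M5
G0 X178.682 Y75.740
M3 S829
G01 X185.249 Y76.911 F1283
G01 X190.721 Y73.097
G01 X191.892 Y66.530
G01 X188.078 Y61.058
G01 X181.511 Y59.887
G01 X176.039 Y63.701
G01 X174.868 Y70.268
G01 X178.682 Y75.740
M5
G0 X48.882 Y76.402
M3 S829
G01 X115.684 Y76.402 F1283
G01 X115.684 Y33.643
G01 X48.882 Y33.643
G01 X48.882 Y76.402
M5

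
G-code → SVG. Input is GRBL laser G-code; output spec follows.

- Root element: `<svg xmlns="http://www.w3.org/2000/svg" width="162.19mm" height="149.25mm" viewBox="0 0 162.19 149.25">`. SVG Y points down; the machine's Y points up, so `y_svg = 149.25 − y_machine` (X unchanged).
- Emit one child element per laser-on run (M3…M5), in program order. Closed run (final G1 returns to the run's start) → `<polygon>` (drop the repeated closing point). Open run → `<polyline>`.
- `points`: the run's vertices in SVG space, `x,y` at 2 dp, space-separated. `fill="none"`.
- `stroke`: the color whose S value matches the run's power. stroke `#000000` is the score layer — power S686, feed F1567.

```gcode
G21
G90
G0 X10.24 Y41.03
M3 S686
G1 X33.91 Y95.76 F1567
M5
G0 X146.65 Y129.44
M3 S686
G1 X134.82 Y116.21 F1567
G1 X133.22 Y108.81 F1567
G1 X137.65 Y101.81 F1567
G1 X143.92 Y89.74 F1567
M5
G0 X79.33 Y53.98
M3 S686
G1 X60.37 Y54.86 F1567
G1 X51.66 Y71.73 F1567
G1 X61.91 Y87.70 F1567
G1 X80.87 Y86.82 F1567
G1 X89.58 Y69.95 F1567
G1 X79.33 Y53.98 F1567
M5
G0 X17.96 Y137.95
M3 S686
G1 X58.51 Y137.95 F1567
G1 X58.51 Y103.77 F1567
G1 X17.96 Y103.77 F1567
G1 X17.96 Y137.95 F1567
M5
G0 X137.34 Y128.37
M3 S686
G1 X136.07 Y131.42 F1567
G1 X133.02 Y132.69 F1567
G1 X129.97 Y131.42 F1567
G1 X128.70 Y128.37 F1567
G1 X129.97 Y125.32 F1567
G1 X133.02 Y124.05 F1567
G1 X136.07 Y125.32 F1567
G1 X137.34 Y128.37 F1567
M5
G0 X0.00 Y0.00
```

y_svg = 149.25 − y_m. Every run uses S686, so all elements get stroke `#000000` (score).

[1] open run; points: 10.24,108.22 33.91,53.49

[2] open run; points: 146.65,19.81 134.82,33.04 133.22,40.44 137.65,47.44 143.92,59.51

[3] closed run; points: 79.33,95.27 60.37,94.39 51.66,77.52 61.91,61.55 80.87,62.43 89.58,79.30

[4] closed run; points: 17.96,11.30 58.51,11.30 58.51,45.48 17.96,45.48

[5] closed run; points: 137.34,20.88 136.07,17.83 133.02,16.56 129.97,17.83 128.70,20.88 129.97,23.93 133.02,25.20 136.07,23.93

<svg xmlns="http://www.w3.org/2000/svg" width="162.19mm" height="149.25mm" viewBox="0 0 162.19 149.25">
  <polyline points="10.24,108.22 33.91,53.49" fill="none" stroke="#000000"/>
  <polyline points="146.65,19.81 134.82,33.04 133.22,40.44 137.65,47.44 143.92,59.51" fill="none" stroke="#000000"/>
  <polygon points="79.33,95.27 60.37,94.39 51.66,77.52 61.91,61.55 80.87,62.43 89.58,79.30" fill="none" stroke="#000000"/>
  <polygon points="17.96,11.30 58.51,11.30 58.51,45.48 17.96,45.48" fill="none" stroke="#000000"/>
  <polygon points="137.34,20.88 136.07,17.83 133.02,16.56 129.97,17.83 128.70,20.88 129.97,23.93 133.02,25.20 136.07,23.93" fill="none" stroke="#000000"/>
</svg>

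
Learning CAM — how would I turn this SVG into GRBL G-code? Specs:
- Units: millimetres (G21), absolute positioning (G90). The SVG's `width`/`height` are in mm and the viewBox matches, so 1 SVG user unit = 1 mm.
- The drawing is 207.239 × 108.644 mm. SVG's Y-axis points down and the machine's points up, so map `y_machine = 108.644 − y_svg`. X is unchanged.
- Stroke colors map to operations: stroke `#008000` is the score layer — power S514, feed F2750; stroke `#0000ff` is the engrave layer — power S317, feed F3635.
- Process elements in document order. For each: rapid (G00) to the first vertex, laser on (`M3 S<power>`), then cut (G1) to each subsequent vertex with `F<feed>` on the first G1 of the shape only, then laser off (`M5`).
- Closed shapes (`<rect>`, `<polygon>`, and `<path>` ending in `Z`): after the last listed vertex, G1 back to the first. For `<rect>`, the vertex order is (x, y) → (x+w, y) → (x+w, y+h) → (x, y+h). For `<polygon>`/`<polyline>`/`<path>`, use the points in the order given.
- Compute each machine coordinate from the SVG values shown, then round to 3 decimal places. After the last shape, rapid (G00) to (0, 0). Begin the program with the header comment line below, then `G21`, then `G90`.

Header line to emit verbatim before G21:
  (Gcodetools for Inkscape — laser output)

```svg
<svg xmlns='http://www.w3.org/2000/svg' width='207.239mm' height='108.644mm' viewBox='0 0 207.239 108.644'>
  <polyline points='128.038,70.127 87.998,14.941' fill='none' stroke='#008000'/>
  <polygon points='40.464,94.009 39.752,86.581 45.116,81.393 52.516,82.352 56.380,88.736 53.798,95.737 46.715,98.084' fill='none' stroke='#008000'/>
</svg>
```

(Gcodetools for Inkscape — laser output)
G21
G90
G00 X128.038 Y38.517
M3 S514
G1 X87.998 Y93.703 F2750
M5
G00 X40.464 Y14.635
M3 S514
G1 X39.752 Y22.063 F2750
G1 X45.116 Y27.251
G1 X52.516 Y26.292
G1 X56.380 Y19.908
G1 X53.798 Y12.907
G1 X46.715 Y10.560
G1 X40.464 Y14.635
M5
G00 X0.000 Y0.000

Since the viewBox matches the mm dimensions, user units are millimetres directly. The only transform is the Y-flip y_m = 108.644 − y_svg.

Shape 1 is a line segment drawn with `<polyline>`. Its stroke #008000 means score at S514, F2750. After flipping Y the toolpath is (128.038,38.517) → (87.998,93.703).

Shape 2 is a regular polygon drawn with `<polygon>`. Its stroke #008000 means score at S514, F2750. After flipping Y the toolpath is (40.464,14.635) → (39.752,22.063) → (45.116,27.251) → (52.516,26.292) → (56.380,19.908) → (53.798,12.907) → (46.715,10.560) → (40.464,14.635), returning to the start.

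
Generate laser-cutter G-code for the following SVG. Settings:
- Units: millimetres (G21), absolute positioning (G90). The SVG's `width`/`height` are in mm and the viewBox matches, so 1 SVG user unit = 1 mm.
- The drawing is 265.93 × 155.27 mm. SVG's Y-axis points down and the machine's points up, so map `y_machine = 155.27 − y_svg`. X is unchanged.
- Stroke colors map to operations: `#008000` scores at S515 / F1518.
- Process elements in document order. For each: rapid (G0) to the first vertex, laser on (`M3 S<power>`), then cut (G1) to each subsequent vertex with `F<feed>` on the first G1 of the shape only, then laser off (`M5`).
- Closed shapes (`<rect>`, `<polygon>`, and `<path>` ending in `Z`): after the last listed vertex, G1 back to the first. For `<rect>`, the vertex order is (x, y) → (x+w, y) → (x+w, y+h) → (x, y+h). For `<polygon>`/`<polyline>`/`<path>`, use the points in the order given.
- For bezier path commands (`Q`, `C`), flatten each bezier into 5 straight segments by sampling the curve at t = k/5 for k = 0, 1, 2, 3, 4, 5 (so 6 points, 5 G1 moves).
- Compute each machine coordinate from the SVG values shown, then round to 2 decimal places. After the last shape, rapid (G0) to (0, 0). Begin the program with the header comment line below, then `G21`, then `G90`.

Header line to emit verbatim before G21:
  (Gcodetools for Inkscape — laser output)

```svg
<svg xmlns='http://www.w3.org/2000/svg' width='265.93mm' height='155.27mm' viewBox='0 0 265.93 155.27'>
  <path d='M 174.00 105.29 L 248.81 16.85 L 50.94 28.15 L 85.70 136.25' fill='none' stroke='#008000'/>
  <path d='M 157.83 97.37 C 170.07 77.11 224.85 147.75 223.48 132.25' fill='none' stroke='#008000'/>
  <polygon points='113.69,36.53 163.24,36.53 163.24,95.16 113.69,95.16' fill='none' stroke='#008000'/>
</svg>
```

(Gcodetools for Inkscape — laser output)
G21
G90
G0 X174.00 Y49.98
M3 S515
G1 X248.81 Y138.42 F1518
G1 X50.94 Y127.12
G1 X85.70 Y19.02
M5
G0 X157.83 Y57.90
M3 S515
G1 X169.49 Y60.56 F1518
G1 X186.62 Y49.91
G1 X204.49 Y34.44
G1 X218.35 Y22.64
G1 X223.48 Y23.02
M5
G0 X113.69 Y118.74
M3 S515
G1 X163.24 Y118.74 F1518
G1 X163.24 Y60.11
G1 X113.69 Y60.11
G1 X113.69 Y118.74
M5
G0 X0.00 Y0.00

1 u = 1 mm; y_m = 155.27 − y.

[1] `<path>` open polyline, #008000→score S515 F1518: (174.00,49.98) → (248.81,138.42) → (50.94,127.12) → (85.70,19.02)

[2] `<path>` cubic bezier, #008000→score S515 F1518: (157.83,57.90) → (169.49,60.56) → (186.62,49.91) → (204.49,34.44) → (218.35,22.64) → (223.48,23.02)

[3] `<polygon>` rectangle, #008000→score S515 F1518: (113.69,118.74) → (163.24,118.74) → (163.24,60.11) → (113.69,60.11) → (113.69,118.74) (closed)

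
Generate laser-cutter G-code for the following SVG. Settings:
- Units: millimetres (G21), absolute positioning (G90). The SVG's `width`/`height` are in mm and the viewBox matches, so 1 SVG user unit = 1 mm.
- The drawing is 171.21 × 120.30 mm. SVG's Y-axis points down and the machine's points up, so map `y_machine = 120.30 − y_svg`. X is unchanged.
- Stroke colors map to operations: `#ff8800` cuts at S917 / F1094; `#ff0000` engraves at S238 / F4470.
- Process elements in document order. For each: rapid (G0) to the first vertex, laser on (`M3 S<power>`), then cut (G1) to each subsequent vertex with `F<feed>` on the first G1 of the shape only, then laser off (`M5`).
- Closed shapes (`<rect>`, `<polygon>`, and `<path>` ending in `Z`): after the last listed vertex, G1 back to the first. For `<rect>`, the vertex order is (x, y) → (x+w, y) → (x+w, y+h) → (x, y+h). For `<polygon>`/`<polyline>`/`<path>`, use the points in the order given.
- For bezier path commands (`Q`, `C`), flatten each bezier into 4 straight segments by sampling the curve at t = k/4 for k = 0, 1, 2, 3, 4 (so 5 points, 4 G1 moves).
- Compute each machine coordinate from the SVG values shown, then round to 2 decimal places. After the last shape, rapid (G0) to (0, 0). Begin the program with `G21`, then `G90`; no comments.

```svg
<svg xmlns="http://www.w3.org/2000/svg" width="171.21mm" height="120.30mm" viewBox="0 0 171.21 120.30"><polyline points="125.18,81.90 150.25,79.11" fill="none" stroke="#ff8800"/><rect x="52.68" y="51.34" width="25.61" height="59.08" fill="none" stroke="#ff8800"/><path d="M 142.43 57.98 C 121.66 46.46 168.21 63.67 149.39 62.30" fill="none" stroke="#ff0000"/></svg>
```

G21
G90
G0 X125.18 Y38.40
M3 S917
G1 X150.25 Y41.19 F1094
M5
G0 X52.68 Y68.96
M3 S917
G1 X78.29 Y68.96 F1094
G1 X78.29 Y9.88
G1 X52.68 Y9.88
G1 X52.68 Y68.96
M5
G0 X142.43 Y62.32
M3 S238
G1 X137.40 Y66.31 F4470
G1 X145.18 Y63.97
G1 X153.32 Y59.72
G1 X149.39 Y58.00
M5
G0 X0.00 Y0.00

1 u = 1 mm; y_m = 120.30 − y.

[1] `<polyline>` line segment, #ff8800→cut S917 F1094: (125.18,38.40) → (150.25,41.19)

[2] `<rect>` rectangle, #ff8800→cut S917 F1094: (52.68,68.96) → (78.29,68.96) → (78.29,9.88) → (52.68,9.88) → (52.68,68.96) (closed)

[3] `<path>` cubic bezier, #ff0000→engrave S238 F4470: (142.43,62.32) → (137.40,66.31) → (145.18,63.97) → (153.32,59.72) → (149.39,58.00)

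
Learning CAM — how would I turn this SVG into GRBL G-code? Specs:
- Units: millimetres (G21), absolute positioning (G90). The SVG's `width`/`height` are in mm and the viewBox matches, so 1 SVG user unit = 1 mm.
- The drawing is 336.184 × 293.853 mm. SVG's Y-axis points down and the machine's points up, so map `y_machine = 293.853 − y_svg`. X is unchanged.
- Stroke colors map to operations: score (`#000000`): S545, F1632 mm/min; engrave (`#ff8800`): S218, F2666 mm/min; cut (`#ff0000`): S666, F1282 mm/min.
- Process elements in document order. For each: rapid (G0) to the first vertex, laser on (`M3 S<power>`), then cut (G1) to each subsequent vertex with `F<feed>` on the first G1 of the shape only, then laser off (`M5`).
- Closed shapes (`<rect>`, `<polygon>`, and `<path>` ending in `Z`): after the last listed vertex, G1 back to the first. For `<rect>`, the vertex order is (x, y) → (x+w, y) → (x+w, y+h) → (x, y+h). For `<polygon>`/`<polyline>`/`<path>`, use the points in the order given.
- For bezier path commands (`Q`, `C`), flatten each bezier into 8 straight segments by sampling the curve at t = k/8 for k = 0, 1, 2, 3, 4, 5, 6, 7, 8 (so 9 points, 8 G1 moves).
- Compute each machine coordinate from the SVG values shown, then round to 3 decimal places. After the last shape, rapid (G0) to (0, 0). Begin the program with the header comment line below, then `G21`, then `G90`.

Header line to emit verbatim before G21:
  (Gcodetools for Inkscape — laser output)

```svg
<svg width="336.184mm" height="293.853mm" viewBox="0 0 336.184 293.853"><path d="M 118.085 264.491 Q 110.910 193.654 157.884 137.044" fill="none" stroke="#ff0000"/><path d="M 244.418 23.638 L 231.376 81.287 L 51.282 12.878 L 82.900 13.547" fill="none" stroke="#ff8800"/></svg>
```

(Gcodetools for Inkscape — laser output)
G21
G90
G0 X118.085 Y29.362
M3 S666
G1 X117.137 Y46.849 F1282
G1 X117.882 Y63.891
G1 X120.318 Y80.489
G1 X124.447 Y96.642
G1 X130.268 Y112.351
G1 X137.781 Y127.615
G1 X146.987 Y142.434
G1 X157.884 Y156.809
M5
G0 X244.418 Y270.215
M3 S218
G1 X231.376 Y212.566 F2666
G1 X51.282 Y280.975
G1 X82.900 Y280.306
M5
G0 X0.000 Y0.000

viewBox `0 0 336.184 293.853` with mm width/height → 1 unit = 1 mm. Flip: y_m = 293.853 − y_svg.

**Shape 1** — `<path>` quadratic bezier, stroke `#ff0000` → cut (S666, F1282). Control points (SVG): P0=(118.085,264.491), P1=(110.910,193.654), P2=(157.884,137.044); sampled at t=k/8. Machine vertices: (118.085,29.362) → (117.137,46.849) → (117.882,63.891) → (120.318,80.489) → (124.447,96.642) → (130.268,112.351) → (137.781,127.615) → (146.987,142.434) → (157.884,156.809). Open path.

**Shape 2** — `<path>` open polyline, stroke `#ff8800` → engrave (S218, F2666). Machine vertices: (244.418,270.215) → (231.376,212.566) → (51.282,280.975) → (82.900,280.306). Open path.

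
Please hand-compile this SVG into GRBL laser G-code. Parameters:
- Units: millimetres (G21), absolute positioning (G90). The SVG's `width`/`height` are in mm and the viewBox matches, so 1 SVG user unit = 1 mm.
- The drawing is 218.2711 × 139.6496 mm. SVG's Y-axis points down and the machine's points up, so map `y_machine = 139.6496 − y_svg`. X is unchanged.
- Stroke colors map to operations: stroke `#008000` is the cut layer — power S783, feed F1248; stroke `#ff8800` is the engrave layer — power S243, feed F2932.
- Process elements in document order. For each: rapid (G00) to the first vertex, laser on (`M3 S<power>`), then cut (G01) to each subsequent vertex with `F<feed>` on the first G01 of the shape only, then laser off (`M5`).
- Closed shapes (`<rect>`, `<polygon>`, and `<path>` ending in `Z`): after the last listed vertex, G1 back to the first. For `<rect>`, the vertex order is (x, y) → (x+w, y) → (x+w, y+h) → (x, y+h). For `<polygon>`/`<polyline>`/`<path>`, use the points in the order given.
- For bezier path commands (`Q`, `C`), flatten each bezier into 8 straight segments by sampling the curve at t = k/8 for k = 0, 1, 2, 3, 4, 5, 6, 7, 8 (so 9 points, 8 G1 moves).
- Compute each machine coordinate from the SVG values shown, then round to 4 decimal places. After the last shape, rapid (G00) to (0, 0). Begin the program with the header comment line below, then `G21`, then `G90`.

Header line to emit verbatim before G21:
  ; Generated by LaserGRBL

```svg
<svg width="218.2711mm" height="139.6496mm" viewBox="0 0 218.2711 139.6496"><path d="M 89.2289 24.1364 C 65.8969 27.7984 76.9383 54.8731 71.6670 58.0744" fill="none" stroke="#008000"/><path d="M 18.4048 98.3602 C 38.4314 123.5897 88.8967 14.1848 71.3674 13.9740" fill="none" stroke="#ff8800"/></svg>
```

Since the viewBox matches the mm dimensions, user units are millimetres directly. The only transform is the Y-flip y_m = 139.6496 − y_svg.

Shape 1 is a cubic bezier drawn with `<path>`. Its stroke #008000 means cut at S783, F1248. After flipping Y the toolpath is (89.2289,115.5132) → (81.9917,113.1348) → (77.3829,109.1157) → (74.8088,104.0098) → (73.6752,98.3714) → (73.3882,92.7547) → (73.3538,87.7136) → (72.9781,83.8024) → (71.6670,81.5752).

Shape 2 is a cubic bezier drawn with `<path>`. Its stroke #ff8800 means engrave at S243, F2932. After flipping Y the toolpath is (18.4048,41.2894) → (27.1493,37.6631) → (37.5940,43.8014) → (48.5852,56.8470) → (58.9696,73.9424) → (67.5935,92.2303) → (73.3034,108.8534) → (74.9459,120.9543) → (71.3674,125.6756).

; Generated by LaserGRBL
G21
G90
G00 X89.2289 Y115.5132
M3 S783
G01 X81.9917 Y113.1348 F1248
G01 X77.3829 Y109.1157
G01 X74.8088 Y104.0098
G01 X73.6752 Y98.3714
G01 X73.3882 Y92.7547
G01 X73.3538 Y87.7136
G01 X72.9781 Y83.8024
G01 X71.6670 Y81.5752
M5
G00 X18.4048 Y41.2894
M3 S243
G01 X27.1493 Y37.6631 F2932
G01 X37.5940 Y43.8014
G01 X48.5852 Y56.8470
G01 X58.9696 Y73.9424
G01 X67.5935 Y92.2303
G01 X73.3034 Y108.8534
G01 X74.9459 Y120.9543
G01 X71.3674 Y125.6756
M5
G00 X0.0000 Y0.0000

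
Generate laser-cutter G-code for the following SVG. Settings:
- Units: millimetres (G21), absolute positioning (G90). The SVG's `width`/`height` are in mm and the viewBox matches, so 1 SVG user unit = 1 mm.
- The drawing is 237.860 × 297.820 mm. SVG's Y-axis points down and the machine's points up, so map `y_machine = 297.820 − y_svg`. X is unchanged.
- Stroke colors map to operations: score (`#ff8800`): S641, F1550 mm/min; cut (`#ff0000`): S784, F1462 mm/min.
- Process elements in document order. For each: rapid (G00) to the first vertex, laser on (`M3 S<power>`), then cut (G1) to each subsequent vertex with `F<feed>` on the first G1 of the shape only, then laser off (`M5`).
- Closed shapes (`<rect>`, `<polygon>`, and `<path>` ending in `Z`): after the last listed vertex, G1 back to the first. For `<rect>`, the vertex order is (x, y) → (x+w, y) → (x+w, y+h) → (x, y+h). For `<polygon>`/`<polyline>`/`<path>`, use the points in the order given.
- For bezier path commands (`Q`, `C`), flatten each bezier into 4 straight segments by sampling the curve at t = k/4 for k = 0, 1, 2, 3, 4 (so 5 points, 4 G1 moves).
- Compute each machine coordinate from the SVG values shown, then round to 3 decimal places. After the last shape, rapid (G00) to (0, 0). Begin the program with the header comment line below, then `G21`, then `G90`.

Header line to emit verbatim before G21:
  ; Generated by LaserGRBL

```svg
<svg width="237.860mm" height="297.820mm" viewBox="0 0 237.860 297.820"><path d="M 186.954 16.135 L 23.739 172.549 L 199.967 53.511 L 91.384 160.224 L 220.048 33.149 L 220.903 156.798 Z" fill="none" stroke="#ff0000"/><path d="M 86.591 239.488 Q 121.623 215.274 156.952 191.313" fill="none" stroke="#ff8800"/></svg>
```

; Generated by LaserGRBL
G21
G90
G00 X186.954 Y281.685
M3 S784
G1 X23.739 Y125.271 F1462
G1 X199.967 Y244.309
G1 X91.384 Y137.596
G1 X220.048 Y264.671
G1 X220.903 Y141.022
G1 X186.954 Y281.685
M5
G00 X86.591 Y58.332
M3 S641
G1 X104.126 Y70.423 F1550
G1 X121.697 Y82.483
G1 X139.306 Y94.511
G1 X156.952 Y106.507
M5
G00 X0.000 Y0.000

Since the viewBox matches the mm dimensions, user units are millimetres directly. The only transform is the Y-flip y_m = 297.820 − y_svg.

Shape 1 is a closed polygon drawn with `<path>`. Its stroke #ff0000 means cut at S784, F1462. After flipping Y the toolpath is (186.954,281.685) → (23.739,125.271) → (199.967,244.309) → (91.384,137.596) → (220.048,264.671) → (220.903,141.022) → (186.954,281.685), returning to the start.

Shape 2 is a quadratic bezier drawn with `<path>`. Its stroke #ff8800 means score at S641, F1550. After flipping Y the toolpath is (86.591,58.332) → (104.126,70.423) → (121.697,82.483) → (139.306,94.511) → (156.952,106.507).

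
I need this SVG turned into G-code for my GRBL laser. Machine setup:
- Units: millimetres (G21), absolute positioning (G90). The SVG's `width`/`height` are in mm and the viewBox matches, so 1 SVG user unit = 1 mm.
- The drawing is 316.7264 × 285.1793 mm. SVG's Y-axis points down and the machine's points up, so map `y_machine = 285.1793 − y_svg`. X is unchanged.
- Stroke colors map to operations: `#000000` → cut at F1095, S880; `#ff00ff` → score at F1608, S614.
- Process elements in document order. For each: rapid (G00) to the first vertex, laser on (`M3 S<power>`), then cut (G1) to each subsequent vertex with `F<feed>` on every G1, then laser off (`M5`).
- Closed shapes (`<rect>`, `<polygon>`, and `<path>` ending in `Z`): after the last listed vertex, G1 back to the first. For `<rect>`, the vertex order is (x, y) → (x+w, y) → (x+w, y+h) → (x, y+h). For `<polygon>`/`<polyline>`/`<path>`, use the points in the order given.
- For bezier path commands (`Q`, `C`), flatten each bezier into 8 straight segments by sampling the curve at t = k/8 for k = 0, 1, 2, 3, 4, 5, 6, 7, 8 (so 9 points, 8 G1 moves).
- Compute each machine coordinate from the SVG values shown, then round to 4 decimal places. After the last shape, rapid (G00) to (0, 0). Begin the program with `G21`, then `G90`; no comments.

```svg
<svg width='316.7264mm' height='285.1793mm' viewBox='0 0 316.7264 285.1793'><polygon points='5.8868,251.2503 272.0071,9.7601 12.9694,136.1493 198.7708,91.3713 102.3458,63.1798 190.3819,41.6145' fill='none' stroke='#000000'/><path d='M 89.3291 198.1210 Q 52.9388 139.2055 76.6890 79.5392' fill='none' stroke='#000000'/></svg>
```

Since the viewBox matches the mm dimensions, user units are millimetres directly. The only transform is the Y-flip y_m = 285.1793 − y_svg.

Shape 1 is a closed polygon drawn with `<polygon>`. Its stroke #000000 means cut at S880, F1095. After flipping Y the toolpath is (5.8868,33.9290) → (272.0071,275.4192) → (12.9694,149.0300) → (198.7708,193.8080) → (102.3458,221.9995) → (190.3819,243.5648) → (5.8868,33.9290), returning to the start.

Shape 2 is a quadratic bezier drawn with `<path>`. Its stroke #000000 means cut at S880, F1095. After flipping Y the toolpath is (89.3291,87.0583) → (81.1712,101.7989) → (74.8927,116.5630) → (70.4936,131.3505) → (67.9739,146.1615) → (67.3336,160.9960) → (68.5727,175.8539) → (71.6911,190.7353) → (76.6890,205.6401).

G21
G90
G00 X5.8868 Y33.9290
M3 S880
G1 X272.0071 Y275.4192 F1095
G1 X12.9694 Y149.0300 F1095
G1 X198.7708 Y193.8080 F1095
G1 X102.3458 Y221.9995 F1095
G1 X190.3819 Y243.5648 F1095
G1 X5.8868 Y33.9290 F1095
M5
G00 X89.3291 Y87.0583
M3 S880
G1 X81.1712 Y101.7989 F1095
G1 X74.8927 Y116.5630 F1095
G1 X70.4936 Y131.3505 F1095
G1 X67.9739 Y146.1615 F1095
G1 X67.3336 Y160.9960 F1095
G1 X68.5727 Y175.8539 F1095
G1 X71.6911 Y190.7353 F1095
G1 X76.6890 Y205.6401 F1095
M5
G00 X0.0000 Y0.0000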